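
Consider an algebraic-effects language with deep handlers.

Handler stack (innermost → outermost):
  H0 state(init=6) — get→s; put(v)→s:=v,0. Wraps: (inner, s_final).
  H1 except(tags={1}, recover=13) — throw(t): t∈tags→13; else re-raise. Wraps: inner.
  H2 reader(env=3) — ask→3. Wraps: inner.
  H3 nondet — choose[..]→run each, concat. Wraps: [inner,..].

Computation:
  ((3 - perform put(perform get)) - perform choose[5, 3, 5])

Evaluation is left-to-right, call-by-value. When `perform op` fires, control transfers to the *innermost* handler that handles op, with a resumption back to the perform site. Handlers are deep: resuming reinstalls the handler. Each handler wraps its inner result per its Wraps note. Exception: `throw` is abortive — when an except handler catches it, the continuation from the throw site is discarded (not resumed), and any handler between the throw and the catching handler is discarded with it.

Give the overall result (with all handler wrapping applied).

Step-by-step:
get @ H0 ⇒ 6
put(6) @ H0 ⇒ s:=6
choose[5, 3, 5] @ H3
  branch[0] choose=5:
    H0 returns (-2, 6)
    H1 returns (-2, 6)
    H2 returns (-2, 6)
    H3 returns [(-2, 6)]
  branch[1] choose=3:
    H0 returns (0, 6)
    H1 returns (0, 6)
    H2 returns (0, 6)
    H3 returns [(0, 6)]
  branch[2] choose=5:
    H0 returns (-2, 6)
    H1 returns (-2, 6)
    H2 returns (-2, 6)
    H3 returns [(-2, 6)]
= [(-2, 6), (0, 6), (-2, 6)]

Answer: [(-2, 6), (0, 6), (-2, 6)]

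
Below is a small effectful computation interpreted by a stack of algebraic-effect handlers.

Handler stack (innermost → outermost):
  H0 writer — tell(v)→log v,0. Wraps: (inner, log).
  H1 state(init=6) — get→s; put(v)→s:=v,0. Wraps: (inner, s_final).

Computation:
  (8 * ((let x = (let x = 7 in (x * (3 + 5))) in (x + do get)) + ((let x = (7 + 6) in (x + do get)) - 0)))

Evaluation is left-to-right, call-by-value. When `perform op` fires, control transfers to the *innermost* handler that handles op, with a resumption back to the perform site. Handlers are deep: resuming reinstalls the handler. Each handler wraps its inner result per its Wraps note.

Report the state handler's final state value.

Evaluation trace:
get @ H1 ⇒ 6
get @ H1 ⇒ 6
H0 returns (648, ())
H1 returns ((648, ()), 6)
= ((648, ()), 6)

Answer: 6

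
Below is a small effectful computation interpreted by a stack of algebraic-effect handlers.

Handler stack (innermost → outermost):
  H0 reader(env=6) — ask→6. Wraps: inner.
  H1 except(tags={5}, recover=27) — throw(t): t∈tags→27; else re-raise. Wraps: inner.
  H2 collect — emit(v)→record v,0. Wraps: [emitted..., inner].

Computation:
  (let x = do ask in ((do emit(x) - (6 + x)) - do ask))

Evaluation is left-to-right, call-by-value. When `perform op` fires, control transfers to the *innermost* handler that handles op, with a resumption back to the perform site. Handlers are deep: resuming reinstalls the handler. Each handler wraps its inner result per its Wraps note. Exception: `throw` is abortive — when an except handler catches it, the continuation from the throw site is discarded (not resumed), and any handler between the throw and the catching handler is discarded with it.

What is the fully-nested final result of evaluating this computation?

Evaluation trace:
ask @ H0 ⇒ 6
emit(6) @ H2 ⇒ out+=6
ask @ H0 ⇒ 6
H0 returns -18
H1 returns -18
H2 returns [6, -18]
= [6, -18]

Answer: [6, -18]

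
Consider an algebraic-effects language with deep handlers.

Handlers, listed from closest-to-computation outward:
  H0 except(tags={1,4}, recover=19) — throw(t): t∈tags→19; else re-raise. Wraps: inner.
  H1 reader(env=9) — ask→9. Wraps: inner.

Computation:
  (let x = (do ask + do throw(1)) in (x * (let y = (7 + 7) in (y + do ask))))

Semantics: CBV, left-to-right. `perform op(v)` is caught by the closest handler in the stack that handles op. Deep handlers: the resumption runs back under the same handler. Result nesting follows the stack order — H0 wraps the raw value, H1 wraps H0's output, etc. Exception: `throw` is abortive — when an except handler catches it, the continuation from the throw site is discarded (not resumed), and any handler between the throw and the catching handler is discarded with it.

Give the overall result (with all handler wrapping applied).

Step-by-step:
ask @ H1 ⇒ 9
throw(1) @ H0 caught ⇒ 19
H1 returns 19
= 19

Answer: 19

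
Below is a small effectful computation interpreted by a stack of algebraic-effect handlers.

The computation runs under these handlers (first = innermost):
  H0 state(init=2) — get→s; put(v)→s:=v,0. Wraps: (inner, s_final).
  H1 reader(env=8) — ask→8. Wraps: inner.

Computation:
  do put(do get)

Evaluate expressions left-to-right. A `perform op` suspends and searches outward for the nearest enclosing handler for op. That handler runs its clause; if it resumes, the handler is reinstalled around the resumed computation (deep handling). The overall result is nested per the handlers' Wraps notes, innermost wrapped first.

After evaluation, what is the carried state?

Working:
get @ H0 ⇒ 2
put(2) @ H0 ⇒ s:=2
H0 returns (0, 2)
H1 returns (0, 2)
= (0, 2)

Answer: 2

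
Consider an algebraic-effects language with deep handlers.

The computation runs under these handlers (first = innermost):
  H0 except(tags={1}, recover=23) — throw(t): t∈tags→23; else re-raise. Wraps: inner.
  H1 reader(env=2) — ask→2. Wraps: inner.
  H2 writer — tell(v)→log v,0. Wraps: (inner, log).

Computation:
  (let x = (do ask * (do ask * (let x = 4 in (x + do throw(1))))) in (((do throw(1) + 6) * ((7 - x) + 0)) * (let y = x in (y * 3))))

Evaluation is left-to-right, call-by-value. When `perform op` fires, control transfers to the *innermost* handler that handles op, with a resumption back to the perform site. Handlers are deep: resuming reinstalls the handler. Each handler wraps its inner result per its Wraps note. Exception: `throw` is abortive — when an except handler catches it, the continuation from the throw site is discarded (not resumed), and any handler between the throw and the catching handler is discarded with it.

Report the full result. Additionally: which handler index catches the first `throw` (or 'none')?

Evaluation trace:
ask @ H1 ⇒ 2
ask @ H1 ⇒ 2
throw(1) @ H0 caught ⇒ 23
H1 returns 23
H2 returns (23, ())
= (23, ())

Answer: (23, ()) ; first throw caught by: H0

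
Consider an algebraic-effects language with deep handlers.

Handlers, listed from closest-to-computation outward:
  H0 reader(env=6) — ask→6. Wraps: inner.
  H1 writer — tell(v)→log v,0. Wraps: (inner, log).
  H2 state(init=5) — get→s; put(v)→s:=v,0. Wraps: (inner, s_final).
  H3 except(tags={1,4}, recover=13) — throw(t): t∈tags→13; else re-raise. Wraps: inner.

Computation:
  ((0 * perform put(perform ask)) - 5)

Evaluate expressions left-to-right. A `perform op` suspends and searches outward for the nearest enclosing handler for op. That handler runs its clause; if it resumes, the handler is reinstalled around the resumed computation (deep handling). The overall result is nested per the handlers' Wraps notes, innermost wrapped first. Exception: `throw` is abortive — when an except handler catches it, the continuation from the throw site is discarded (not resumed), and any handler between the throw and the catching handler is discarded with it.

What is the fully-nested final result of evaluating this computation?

Evaluation trace:
ask @ H0 ⇒ 6
put(6) @ H2 ⇒ s:=6
H0 returns -5
H1 returns (-5, ())
H2 returns ((-5, ()), 6)
H3 returns ((-5, ()), 6)
= ((-5, ()), 6)

Answer: ((-5, ()), 6)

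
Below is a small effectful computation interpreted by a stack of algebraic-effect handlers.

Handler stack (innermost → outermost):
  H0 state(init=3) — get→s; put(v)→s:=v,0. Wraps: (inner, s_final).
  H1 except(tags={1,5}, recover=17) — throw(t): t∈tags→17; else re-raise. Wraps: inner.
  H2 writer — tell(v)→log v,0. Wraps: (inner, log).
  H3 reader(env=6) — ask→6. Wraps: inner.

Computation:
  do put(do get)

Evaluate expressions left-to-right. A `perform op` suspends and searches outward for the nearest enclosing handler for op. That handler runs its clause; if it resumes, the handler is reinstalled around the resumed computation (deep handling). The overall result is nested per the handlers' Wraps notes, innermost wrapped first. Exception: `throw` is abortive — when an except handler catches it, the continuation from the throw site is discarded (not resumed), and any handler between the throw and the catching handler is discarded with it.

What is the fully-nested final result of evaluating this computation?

Working:
get @ H0 ⇒ 3
put(3) @ H0 ⇒ s:=3
H0 returns (0, 3)
H1 returns (0, 3)
H2 returns ((0, 3), ())
H3 returns ((0, 3), ())
= ((0, 3), ())

Answer: ((0, 3), ())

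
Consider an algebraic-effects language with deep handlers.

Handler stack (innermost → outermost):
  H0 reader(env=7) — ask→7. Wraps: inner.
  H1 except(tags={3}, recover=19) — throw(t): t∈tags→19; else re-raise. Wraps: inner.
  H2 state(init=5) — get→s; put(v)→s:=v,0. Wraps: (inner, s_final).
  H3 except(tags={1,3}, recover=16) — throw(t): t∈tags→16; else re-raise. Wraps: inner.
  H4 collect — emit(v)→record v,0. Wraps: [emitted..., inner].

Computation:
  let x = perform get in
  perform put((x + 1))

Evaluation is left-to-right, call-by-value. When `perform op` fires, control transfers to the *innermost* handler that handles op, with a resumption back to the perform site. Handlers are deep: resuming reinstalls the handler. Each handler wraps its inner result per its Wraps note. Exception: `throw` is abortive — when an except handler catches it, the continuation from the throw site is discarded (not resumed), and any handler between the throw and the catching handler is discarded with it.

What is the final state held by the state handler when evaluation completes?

Step-by-step:
get @ H2 ⇒ 5
put(6) @ H2 ⇒ s:=6
H0 returns 0
H1 returns 0
H2 returns (0, 6)
H3 returns (0, 6)
H4 returns [(0, 6)]
= [(0, 6)]

Answer: 6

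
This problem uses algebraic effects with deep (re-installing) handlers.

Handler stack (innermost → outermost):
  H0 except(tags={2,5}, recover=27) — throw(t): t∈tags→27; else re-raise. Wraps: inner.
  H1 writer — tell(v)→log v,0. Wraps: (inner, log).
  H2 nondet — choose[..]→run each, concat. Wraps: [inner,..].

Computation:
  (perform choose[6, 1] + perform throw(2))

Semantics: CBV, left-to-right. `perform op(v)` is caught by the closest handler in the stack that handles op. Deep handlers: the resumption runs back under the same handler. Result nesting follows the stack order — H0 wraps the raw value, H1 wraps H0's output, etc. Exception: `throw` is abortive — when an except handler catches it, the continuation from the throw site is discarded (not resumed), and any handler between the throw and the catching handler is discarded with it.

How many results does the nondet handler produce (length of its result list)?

Answer: 2

Evaluation trace:
choose[6, 1] @ H2
  branch[0] choose=6:
    throw(2) @ H0 caught ⇒ 27
    H1 returns (27, ())
    H2 returns [(27, ())]
  branch[1] choose=1:
    throw(2) @ H0 caught ⇒ 27
    H1 returns (27, ())
    H2 returns [(27, ())]
= [(27, ()), (27, ())]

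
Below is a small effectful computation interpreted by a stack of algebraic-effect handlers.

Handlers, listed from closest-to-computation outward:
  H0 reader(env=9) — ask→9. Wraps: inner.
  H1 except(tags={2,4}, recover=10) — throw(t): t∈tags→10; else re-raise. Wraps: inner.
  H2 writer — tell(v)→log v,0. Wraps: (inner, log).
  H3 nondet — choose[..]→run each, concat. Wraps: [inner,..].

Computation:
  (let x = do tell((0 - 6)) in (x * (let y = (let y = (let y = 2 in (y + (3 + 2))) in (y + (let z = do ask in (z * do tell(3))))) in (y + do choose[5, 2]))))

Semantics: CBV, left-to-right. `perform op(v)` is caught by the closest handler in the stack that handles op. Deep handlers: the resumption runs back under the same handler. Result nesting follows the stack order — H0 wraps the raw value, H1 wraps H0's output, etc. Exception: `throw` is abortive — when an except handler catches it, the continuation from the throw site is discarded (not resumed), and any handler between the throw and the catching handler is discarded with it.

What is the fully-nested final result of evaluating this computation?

Answer: [(0, (-6, 3)), (0, (-6, 3))]

Working:
tell(-6) @ H2 ⇒ log+=-6
ask @ H0 ⇒ 9
tell(3) @ H2 ⇒ log+=3
choose[5, 2] @ H3
  branch[0] choose=5:
    H0 returns 0
    H1 returns 0
    H2 returns (0, (-6, 3))
    H3 returns [(0, (-6, 3))]
  branch[1] choose=2:
    H0 returns 0
    H1 returns 0
    H2 returns (0, (-6, 3))
    H3 returns [(0, (-6, 3))]
= [(0, (-6, 3)), (0, (-6, 3))]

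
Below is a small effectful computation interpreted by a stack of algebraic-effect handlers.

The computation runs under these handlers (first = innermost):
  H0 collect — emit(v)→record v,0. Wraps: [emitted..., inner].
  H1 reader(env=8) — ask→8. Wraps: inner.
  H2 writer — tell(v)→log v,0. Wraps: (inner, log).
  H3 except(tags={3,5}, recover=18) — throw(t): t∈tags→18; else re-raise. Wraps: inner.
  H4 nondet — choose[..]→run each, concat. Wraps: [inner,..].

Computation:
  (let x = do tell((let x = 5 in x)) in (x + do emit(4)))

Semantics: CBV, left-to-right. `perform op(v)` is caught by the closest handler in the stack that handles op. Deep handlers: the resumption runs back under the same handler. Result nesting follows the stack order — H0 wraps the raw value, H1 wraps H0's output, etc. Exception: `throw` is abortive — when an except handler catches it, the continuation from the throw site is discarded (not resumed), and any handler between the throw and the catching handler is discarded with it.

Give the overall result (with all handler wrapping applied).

Answer: [([4, 0], (5))]

Working:
tell(5) @ H2 ⇒ log+=5
emit(4) @ H0 ⇒ out+=4
H0 returns [4, 0]
H1 returns [4, 0]
H2 returns ([4, 0], (5))
H3 returns ([4, 0], (5))
H4 returns [([4, 0], (5))]
= [([4, 0], (5))]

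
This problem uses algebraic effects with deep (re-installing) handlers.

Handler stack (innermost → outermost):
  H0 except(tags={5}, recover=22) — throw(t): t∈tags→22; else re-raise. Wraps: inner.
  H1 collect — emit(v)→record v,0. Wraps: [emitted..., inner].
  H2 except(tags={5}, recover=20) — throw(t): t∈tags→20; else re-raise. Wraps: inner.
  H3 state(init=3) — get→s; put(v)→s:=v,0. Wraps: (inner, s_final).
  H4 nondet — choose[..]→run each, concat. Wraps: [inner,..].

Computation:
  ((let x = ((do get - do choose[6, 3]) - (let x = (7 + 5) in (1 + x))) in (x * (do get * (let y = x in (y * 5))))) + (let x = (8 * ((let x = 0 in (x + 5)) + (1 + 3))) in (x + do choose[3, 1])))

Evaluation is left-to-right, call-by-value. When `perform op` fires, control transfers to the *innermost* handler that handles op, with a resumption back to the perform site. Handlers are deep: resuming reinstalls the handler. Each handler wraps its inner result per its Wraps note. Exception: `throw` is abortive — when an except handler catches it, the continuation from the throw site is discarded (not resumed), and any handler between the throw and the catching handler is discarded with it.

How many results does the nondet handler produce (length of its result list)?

Evaluation trace:
get @ H3 ⇒ 3
choose[6, 3] @ H4
  branch[0] choose=6:
    get @ H3 ⇒ 3
    choose[3, 1] @ H4
      branch[0] choose=3:
        H0 returns 3915
        H1 returns [3915]
        H2 returns [3915]
        H3 returns ([3915], 3)
        H4 returns [([3915], 3)]
      branch[1] choose=1:
        H0 returns 3913
        H1 returns [3913]
        H2 returns [3913]
        H3 returns ([3913], 3)
        H4 returns [([3913], 3)]
  branch[1] choose=3:
    get @ H3 ⇒ 3
    choose[3, 1] @ H4
      branch[0] choose=3:
        H0 returns 2610
        H1 returns [2610]
        H2 returns [2610]
        H3 returns ([2610], 3)
        H4 returns [([2610], 3)]
      branch[1] choose=1:
        H0 returns 2608
        H1 returns [2608]
        H2 returns [2608]
        H3 returns ([2608], 3)
        H4 returns [([2608], 3)]
= [([3915], 3), ([3913], 3), ([2610], 3), ([2608], 3)]

Answer: 4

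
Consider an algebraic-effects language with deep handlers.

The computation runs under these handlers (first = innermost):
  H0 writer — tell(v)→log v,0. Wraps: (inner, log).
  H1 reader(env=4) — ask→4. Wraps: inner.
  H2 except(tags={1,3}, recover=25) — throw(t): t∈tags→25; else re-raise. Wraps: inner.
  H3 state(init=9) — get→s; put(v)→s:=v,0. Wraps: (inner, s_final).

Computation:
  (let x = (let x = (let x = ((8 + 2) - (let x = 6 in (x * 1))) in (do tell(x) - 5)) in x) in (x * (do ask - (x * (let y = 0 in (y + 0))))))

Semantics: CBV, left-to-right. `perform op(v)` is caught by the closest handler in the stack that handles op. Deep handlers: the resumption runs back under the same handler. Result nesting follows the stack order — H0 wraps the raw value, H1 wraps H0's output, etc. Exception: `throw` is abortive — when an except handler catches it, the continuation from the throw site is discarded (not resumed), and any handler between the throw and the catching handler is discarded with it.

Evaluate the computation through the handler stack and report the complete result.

Step-by-step:
tell(4) @ H0 ⇒ log+=4
ask @ H1 ⇒ 4
H0 returns (-20, (4))
H1 returns (-20, (4))
H2 returns (-20, (4))
H3 returns ((-20, (4)), 9)
= ((-20, (4)), 9)

Answer: ((-20, (4)), 9)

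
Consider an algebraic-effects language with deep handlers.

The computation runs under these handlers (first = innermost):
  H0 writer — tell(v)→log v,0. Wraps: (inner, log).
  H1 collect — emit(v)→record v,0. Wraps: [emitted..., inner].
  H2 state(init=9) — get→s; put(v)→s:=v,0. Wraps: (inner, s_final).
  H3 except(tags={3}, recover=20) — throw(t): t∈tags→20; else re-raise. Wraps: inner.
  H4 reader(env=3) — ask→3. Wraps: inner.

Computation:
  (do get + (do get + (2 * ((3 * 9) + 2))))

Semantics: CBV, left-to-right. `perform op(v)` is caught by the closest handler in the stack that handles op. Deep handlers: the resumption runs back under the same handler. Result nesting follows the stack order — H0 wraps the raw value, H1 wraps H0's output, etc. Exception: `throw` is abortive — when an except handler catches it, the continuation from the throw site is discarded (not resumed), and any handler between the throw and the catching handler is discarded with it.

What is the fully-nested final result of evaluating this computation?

Working:
get @ H2 ⇒ 9
get @ H2 ⇒ 9
H0 returns (76, ())
H1 returns [(76, ())]
H2 returns ([(76, ())], 9)
H3 returns ([(76, ())], 9)
H4 returns ([(76, ())], 9)
= ([(76, ())], 9)

Answer: ([(76, ())], 9)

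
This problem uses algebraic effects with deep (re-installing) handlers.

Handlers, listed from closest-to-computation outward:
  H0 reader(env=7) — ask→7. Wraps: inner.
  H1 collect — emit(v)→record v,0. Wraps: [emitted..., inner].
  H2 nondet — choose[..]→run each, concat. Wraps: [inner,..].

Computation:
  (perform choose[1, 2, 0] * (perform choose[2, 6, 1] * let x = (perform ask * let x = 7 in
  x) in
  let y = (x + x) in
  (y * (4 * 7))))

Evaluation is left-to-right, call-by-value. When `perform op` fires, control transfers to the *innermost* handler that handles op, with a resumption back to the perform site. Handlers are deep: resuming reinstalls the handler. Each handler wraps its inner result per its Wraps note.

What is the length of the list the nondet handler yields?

Step-by-step:
choose[1, 2, 0] @ H2
  branch[0] choose=1:
    choose[2, 6, 1] @ H2
      branch[0] choose=2:
        ask @ H0 ⇒ 7
        H0 returns 5488
        H1 returns [5488]
        H2 returns [[5488]]
      branch[1] choose=6:
        ask @ H0 ⇒ 7
        H0 returns 16464
        H1 returns [16464]
        H2 returns [[16464]]
      branch[2] choose=1:
        ask @ H0 ⇒ 7
        H0 returns 2744
        H1 returns [2744]
        H2 returns [[2744]]
  branch[1] choose=2:
    choose[2, 6, 1] @ H2
      branch[0] choose=2:
        ask @ H0 ⇒ 7
        H0 returns 10976
        H1 returns [10976]
        H2 returns [[10976]]
      branch[1] choose=6:
        ask @ H0 ⇒ 7
        H0 returns 32928
        H1 returns [32928]
        H2 returns [[32928]]
      branch[2] choose=1:
        ask @ H0 ⇒ 7
        H0 returns 5488
        H1 returns [5488]
        H2 returns [[5488]]
  branch[2] choose=0:
    choose[2, 6, 1] @ H2
      branch[0] choose=2:
        ask @ H0 ⇒ 7
        H0 returns 0
        H1 returns [0]
        H2 returns [[0]]
      branch[1] choose=6:
        ask @ H0 ⇒ 7
        H0 returns 0
        H1 returns [0]
        H2 returns [[0]]
      branch[2] choose=1:
        ask @ H0 ⇒ 7
        H0 returns 0
        H1 returns [0]
        H2 returns [[0]]
= [[5488], [16464], [2744], [10976], [32928], [5488], [0], [0], [0]]

Answer: 9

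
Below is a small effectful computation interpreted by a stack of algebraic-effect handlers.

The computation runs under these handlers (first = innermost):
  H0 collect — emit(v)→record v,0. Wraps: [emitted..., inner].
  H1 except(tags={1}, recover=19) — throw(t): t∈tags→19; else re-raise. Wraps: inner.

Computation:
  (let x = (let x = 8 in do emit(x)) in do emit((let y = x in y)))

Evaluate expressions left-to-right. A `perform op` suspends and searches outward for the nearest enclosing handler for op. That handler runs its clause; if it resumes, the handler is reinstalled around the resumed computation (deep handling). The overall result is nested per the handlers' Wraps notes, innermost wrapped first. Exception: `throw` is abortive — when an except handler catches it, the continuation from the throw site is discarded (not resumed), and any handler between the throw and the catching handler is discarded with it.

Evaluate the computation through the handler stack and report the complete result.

Answer: [8, 0, 0]

Working:
emit(8) @ H0 ⇒ out+=8
emit(0) @ H0 ⇒ out+=0
H0 returns [8, 0, 0]
H1 returns [8, 0, 0]
= [8, 0, 0]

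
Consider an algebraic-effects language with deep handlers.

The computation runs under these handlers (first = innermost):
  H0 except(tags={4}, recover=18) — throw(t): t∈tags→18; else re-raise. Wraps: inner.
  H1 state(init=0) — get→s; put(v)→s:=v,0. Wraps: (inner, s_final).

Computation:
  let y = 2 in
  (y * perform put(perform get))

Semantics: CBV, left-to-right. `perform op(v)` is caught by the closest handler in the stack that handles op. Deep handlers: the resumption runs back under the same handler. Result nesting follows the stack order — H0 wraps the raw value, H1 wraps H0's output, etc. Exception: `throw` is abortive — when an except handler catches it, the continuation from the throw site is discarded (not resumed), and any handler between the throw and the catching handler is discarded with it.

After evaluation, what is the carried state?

Evaluation trace:
get @ H1 ⇒ 0
put(0) @ H1 ⇒ s:=0
H0 returns 0
H1 returns (0, 0)
= (0, 0)

Answer: 0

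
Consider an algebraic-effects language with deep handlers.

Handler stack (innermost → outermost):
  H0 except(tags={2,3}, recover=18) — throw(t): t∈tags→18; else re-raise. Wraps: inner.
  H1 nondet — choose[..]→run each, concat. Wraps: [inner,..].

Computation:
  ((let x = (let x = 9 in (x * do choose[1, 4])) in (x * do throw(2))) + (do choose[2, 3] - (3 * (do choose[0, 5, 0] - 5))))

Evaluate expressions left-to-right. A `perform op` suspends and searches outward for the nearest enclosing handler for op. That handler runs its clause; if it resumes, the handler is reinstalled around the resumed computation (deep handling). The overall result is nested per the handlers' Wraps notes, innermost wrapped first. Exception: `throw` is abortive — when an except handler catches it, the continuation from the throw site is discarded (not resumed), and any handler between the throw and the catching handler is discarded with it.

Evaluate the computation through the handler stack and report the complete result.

Step-by-step:
choose[1, 4] @ H1
  branch[0] choose=1:
    throw(2) @ H0 caught ⇒ 18
    H1 returns [18]
  branch[1] choose=4:
    throw(2) @ H0 caught ⇒ 18
    H1 returns [18]
= [18, 18]

Answer: [18, 18]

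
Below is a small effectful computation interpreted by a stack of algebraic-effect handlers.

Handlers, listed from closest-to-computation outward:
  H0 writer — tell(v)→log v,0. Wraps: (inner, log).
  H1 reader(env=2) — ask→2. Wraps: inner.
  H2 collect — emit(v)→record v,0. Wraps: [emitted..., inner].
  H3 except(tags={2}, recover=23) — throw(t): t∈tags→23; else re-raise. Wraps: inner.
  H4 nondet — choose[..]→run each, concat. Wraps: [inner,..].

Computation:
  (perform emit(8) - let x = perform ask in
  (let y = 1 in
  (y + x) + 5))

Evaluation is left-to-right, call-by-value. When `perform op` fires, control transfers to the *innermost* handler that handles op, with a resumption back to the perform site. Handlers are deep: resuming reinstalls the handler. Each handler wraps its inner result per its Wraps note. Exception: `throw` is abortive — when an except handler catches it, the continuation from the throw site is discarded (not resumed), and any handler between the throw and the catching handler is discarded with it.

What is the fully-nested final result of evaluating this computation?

Answer: [[8, (-8, ())]]

Step-by-step:
emit(8) @ H2 ⇒ out+=8
ask @ H1 ⇒ 2
H0 returns (-8, ())
H1 returns (-8, ())
H2 returns [8, (-8, ())]
H3 returns [8, (-8, ())]
H4 returns [[8, (-8, ())]]
= [[8, (-8, ())]]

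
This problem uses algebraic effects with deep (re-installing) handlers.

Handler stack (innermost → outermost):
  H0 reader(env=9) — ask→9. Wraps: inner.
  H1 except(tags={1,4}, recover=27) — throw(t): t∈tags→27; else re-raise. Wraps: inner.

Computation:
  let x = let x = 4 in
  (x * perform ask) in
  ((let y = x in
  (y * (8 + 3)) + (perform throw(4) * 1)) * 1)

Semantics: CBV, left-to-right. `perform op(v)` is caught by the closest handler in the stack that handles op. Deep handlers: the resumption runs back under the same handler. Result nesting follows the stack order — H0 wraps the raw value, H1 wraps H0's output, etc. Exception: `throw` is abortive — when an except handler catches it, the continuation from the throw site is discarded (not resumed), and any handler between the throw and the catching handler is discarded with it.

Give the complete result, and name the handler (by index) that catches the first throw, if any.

Answer: 27 ; first throw caught by: H1

Working:
ask @ H0 ⇒ 9
throw(4) @ H1 caught ⇒ 27
= 27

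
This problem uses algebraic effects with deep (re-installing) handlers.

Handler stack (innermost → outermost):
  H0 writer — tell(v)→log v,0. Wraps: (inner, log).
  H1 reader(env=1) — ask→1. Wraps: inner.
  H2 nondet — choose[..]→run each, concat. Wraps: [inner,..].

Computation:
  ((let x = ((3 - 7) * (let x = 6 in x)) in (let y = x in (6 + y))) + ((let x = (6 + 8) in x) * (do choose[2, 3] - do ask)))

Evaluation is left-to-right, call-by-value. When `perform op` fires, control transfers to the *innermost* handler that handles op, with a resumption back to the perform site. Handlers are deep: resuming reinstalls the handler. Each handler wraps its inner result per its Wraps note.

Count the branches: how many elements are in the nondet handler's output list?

Answer: 2

Working:
choose[2, 3] @ H2
  branch[0] choose=2:
    ask @ H1 ⇒ 1
    H0 returns (-4, ())
    H1 returns (-4, ())
    H2 returns [(-4, ())]
  branch[1] choose=3:
    ask @ H1 ⇒ 1
    H0 returns (10, ())
    H1 returns (10, ())
    H2 returns [(10, ())]
= [(-4, ()), (10, ())]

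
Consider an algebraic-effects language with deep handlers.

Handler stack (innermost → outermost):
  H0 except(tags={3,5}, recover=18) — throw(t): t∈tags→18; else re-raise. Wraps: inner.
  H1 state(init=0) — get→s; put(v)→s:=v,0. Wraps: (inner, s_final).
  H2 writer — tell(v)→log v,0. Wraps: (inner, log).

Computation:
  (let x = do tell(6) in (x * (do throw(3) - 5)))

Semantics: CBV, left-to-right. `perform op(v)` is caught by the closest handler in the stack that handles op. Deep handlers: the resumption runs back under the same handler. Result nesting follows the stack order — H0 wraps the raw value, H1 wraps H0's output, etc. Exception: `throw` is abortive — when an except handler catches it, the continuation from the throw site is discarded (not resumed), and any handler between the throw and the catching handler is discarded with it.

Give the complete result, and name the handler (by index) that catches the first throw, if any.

Answer: ((18, 0), (6)) ; first throw caught by: H0

Step-by-step:
tell(6) @ H2 ⇒ log+=6
throw(3) @ H0 caught ⇒ 18
H1 returns (18, 0)
H2 returns ((18, 0), (6))
= ((18, 0), (6))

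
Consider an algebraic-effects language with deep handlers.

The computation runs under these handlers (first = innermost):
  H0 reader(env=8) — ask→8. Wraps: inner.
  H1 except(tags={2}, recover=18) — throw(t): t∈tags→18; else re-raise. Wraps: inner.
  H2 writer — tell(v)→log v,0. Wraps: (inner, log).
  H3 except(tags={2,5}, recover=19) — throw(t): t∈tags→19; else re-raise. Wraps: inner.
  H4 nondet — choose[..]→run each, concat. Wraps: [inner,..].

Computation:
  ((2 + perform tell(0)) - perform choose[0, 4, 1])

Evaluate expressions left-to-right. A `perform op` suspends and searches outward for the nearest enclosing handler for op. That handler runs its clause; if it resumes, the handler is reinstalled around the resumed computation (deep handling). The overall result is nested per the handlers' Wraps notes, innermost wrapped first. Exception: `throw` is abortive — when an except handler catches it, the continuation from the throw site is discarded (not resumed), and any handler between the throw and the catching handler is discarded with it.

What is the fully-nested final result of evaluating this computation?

Step-by-step:
tell(0) @ H2 ⇒ log+=0
choose[0, 4, 1] @ H4
  branch[0] choose=0:
    H0 returns 2
    H1 returns 2
    H2 returns (2, (0))
    H3 returns (2, (0))
    H4 returns [(2, (0))]
  branch[1] choose=4:
    H0 returns -2
    H1 returns -2
    H2 returns (-2, (0))
    H3 returns (-2, (0))
    H4 returns [(-2, (0))]
  branch[2] choose=1:
    H0 returns 1
    H1 returns 1
    H2 returns (1, (0))
    H3 returns (1, (0))
    H4 returns [(1, (0))]
= [(2, (0)), (-2, (0)), (1, (0))]

Answer: [(2, (0)), (-2, (0)), (1, (0))]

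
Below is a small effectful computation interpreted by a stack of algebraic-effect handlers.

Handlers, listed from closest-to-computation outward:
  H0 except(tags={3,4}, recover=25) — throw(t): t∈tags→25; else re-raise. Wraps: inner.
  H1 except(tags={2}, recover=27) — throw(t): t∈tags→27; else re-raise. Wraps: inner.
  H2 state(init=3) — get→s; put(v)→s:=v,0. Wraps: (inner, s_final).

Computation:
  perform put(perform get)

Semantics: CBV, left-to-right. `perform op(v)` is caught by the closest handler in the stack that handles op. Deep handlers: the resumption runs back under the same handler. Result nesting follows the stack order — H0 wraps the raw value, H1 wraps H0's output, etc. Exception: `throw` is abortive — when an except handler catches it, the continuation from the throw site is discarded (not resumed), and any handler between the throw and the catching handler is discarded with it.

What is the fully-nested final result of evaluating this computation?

Step-by-step:
get @ H2 ⇒ 3
put(3) @ H2 ⇒ s:=3
H0 returns 0
H1 returns 0
H2 returns (0, 3)
= (0, 3)

Answer: (0, 3)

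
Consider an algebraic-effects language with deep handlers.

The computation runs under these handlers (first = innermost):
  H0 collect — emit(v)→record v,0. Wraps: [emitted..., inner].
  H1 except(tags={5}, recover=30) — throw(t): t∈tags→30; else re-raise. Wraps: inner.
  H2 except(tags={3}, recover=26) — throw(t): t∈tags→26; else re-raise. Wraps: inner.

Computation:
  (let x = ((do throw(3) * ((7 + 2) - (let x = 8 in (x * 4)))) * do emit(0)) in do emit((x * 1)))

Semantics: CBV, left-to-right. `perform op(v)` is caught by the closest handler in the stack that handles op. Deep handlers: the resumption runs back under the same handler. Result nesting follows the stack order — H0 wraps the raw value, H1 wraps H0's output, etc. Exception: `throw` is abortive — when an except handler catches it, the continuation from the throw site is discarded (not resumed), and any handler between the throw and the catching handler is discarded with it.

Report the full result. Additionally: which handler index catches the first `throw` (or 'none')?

Answer: 26 ; first throw caught by: H2

Evaluation trace:
throw(3) @ H1 re-raised
throw(3) @ H2 caught ⇒ 26
= 26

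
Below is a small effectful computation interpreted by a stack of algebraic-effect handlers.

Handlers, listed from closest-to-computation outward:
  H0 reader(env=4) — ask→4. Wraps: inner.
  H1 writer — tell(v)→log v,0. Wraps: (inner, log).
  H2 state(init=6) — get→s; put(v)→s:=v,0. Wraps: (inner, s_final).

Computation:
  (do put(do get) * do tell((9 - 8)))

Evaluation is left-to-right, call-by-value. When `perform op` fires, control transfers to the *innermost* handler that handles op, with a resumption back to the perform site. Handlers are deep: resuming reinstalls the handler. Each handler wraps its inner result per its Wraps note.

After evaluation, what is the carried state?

Evaluation trace:
get @ H2 ⇒ 6
put(6) @ H2 ⇒ s:=6
tell(1) @ H1 ⇒ log+=1
H0 returns 0
H1 returns (0, (1))
H2 returns ((0, (1)), 6)
= ((0, (1)), 6)

Answer: 6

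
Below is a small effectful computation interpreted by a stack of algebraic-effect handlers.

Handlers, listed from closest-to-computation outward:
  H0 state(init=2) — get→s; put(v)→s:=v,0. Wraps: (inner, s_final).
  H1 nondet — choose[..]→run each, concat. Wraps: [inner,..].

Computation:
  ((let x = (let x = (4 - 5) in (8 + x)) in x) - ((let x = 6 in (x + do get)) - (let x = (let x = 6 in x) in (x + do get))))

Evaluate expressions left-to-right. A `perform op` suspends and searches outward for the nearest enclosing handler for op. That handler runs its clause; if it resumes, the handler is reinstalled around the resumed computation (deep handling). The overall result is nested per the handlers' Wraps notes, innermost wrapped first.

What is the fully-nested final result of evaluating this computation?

Answer: [(7, 2)]

Working:
get @ H0 ⇒ 2
get @ H0 ⇒ 2
H0 returns (7, 2)
H1 returns [(7, 2)]
= [(7, 2)]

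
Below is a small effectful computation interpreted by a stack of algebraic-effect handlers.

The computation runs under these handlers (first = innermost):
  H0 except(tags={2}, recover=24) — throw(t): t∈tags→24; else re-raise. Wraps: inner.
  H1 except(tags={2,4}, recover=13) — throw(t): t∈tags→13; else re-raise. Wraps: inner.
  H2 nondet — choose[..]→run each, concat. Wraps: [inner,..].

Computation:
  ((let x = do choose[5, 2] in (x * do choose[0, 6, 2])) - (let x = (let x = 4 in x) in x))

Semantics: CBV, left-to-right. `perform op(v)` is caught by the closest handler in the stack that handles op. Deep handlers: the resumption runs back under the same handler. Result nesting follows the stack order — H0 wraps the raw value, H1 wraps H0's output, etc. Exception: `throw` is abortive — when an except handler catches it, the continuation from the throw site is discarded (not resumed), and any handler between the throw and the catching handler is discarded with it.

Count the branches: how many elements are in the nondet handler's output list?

Answer: 6

Step-by-step:
choose[5, 2] @ H2
  branch[0] choose=5:
    choose[0, 6, 2] @ H2
      branch[0] choose=0:
        H0 returns -4
        H1 returns -4
        H2 returns [-4]
      branch[1] choose=6:
        H0 returns 26
        H1 returns 26
        H2 returns [26]
      branch[2] choose=2:
        H0 returns 6
        H1 returns 6
        H2 returns [6]
  branch[1] choose=2:
    choose[0, 6, 2] @ H2
      branch[0] choose=0:
        H0 returns -4
        H1 returns -4
        H2 returns [-4]
      branch[1] choose=6:
        H0 returns 8
        H1 returns 8
        H2 returns [8]
      branch[2] choose=2:
        H0 returns 0
        H1 returns 0
        H2 returns [0]
= [-4, 26, 6, -4, 8, 0]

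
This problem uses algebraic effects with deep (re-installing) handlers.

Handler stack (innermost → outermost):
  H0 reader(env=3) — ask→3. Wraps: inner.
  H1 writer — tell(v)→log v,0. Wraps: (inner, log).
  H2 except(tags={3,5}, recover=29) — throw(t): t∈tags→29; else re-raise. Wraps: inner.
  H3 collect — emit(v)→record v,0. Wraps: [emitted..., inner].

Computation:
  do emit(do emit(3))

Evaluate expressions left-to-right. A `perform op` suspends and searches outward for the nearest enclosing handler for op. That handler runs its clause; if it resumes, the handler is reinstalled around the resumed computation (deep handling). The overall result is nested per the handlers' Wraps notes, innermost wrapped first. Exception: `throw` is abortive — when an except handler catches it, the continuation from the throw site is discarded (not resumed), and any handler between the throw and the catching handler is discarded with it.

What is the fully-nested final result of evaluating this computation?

Answer: [3, 0, (0, ())]

Step-by-step:
emit(3) @ H3 ⇒ out+=3
emit(0) @ H3 ⇒ out+=0
H0 returns 0
H1 returns (0, ())
H2 returns (0, ())
H3 returns [3, 0, (0, ())]
= [3, 0, (0, ())]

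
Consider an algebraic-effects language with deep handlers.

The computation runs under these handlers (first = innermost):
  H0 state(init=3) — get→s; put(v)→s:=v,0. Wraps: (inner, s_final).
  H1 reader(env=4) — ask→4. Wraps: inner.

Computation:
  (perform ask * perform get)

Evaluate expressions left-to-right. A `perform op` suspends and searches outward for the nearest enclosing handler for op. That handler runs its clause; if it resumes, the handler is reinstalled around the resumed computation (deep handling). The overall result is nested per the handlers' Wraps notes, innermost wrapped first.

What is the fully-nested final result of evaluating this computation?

Evaluation trace:
ask @ H1 ⇒ 4
get @ H0 ⇒ 3
H0 returns (12, 3)
H1 returns (12, 3)
= (12, 3)

Answer: (12, 3)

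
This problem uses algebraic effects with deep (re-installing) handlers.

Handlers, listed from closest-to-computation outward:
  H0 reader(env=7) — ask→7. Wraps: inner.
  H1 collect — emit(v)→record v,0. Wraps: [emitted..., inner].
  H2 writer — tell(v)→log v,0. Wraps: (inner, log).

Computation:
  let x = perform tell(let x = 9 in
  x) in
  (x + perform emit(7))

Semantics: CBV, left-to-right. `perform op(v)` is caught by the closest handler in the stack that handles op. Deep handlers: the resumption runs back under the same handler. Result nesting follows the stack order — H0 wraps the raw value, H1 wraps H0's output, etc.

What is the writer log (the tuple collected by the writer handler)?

Answer: (9)

Working:
tell(9) @ H2 ⇒ log+=9
emit(7) @ H1 ⇒ out+=7
H0 returns 0
H1 returns [7, 0]
H2 returns ([7, 0], (9))
= ([7, 0], (9))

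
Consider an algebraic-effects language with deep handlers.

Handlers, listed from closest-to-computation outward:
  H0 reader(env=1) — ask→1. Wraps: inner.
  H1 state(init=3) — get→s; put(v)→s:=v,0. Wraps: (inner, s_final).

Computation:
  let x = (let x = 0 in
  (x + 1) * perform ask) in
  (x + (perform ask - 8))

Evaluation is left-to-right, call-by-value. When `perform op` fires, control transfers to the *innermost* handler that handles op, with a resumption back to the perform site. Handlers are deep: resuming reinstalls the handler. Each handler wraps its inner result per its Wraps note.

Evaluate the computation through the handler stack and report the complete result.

Working:
ask @ H0 ⇒ 1
ask @ H0 ⇒ 1
H0 returns -6
H1 returns (-6, 3)
= (-6, 3)

Answer: (-6, 3)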